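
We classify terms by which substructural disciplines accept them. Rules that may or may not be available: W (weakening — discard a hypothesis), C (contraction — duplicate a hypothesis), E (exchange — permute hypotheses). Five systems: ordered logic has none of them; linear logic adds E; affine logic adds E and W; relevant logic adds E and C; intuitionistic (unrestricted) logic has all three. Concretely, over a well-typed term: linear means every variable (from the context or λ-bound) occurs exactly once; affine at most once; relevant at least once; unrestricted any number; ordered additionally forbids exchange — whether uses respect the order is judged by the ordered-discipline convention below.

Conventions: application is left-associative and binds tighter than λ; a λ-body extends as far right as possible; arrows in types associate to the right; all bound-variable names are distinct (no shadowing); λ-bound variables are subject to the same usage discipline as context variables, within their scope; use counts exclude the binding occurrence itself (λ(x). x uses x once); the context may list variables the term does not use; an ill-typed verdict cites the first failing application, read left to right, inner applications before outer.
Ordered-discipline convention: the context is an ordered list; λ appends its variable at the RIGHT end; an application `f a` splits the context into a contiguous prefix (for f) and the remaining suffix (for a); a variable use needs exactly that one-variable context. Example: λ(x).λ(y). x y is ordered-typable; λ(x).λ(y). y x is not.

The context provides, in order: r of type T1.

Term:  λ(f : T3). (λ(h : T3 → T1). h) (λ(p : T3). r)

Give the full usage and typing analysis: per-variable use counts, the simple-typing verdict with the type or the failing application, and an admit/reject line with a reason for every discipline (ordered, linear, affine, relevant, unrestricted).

usage: r: 1×, f (λ-bound): 0×, h (λ-bound): 1×, p (λ-bound): 0×
uses in reading order: h, r
typing: well-typed — term : T3 → T3 → T1
ordered ✗ (f, p left unused)
linear ✗ (f, p left unused)
affine ✓ (r, f, h, p: no repeats, contraction unneeded)
relevant ✗ (f, p left unused)
unrestricted ✓ (type-checks (T3 → T3 → T1) and nothing is barred)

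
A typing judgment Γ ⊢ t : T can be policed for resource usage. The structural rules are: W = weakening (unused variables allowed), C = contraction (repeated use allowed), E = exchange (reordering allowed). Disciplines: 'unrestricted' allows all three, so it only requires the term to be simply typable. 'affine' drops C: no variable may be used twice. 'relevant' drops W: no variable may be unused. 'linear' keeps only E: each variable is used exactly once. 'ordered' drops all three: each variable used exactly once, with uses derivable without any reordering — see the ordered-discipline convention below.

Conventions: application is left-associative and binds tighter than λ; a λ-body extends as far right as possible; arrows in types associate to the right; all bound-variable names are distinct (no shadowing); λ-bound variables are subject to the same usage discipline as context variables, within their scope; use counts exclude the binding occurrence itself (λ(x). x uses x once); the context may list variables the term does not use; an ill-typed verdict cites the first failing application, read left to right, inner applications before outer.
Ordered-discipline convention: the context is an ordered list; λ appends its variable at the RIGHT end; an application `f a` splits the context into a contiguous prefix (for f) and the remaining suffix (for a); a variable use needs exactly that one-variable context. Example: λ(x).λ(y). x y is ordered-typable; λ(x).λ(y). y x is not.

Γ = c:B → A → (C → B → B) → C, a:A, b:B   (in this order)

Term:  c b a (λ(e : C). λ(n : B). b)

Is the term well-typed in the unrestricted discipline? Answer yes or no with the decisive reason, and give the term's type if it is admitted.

yes — simply typable at C; W, C, E all held; term : C
usage: c ×1; a ×1; b ×2; e (bound) ×0; n (bound) ×0
use order (left to right): c, b, a, b
typing: ✓ — C
all disciplines: ordered ✗; linear ✗; affine ✗; relevant ✗; unrestricted ✓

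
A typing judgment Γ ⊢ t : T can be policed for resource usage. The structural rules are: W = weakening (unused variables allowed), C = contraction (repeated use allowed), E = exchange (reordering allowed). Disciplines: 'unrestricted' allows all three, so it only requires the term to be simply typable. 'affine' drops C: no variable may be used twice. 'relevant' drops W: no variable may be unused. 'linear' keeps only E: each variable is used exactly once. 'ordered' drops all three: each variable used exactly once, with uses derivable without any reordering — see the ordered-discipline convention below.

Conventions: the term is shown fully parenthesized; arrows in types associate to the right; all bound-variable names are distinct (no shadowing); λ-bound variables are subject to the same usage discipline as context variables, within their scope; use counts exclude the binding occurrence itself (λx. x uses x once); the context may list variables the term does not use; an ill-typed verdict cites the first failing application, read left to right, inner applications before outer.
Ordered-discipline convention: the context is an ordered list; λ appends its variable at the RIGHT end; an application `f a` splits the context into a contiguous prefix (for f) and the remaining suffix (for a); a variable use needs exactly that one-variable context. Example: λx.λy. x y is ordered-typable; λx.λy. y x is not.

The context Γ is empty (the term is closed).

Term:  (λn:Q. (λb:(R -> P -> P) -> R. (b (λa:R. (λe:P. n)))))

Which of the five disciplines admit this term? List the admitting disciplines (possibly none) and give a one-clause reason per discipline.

admitted in: none
usage: n (λ-bound): 1×, b (λ-bound): 1×, a (λ-bound): 0×, e (λ-bound): 0×
left-to-right use order: b, n
typing: ill-typed: an application expects R -> P -> P but receives R -> P -> Q
ordered: ✗ — the type mismatch rejects it
linear: ✗ — not simply typable
affine: ✗ — fails simple typing
relevant: ✗ — a type mismatch blocks all five
unrestricted: ✗ — the type mismatch rejects it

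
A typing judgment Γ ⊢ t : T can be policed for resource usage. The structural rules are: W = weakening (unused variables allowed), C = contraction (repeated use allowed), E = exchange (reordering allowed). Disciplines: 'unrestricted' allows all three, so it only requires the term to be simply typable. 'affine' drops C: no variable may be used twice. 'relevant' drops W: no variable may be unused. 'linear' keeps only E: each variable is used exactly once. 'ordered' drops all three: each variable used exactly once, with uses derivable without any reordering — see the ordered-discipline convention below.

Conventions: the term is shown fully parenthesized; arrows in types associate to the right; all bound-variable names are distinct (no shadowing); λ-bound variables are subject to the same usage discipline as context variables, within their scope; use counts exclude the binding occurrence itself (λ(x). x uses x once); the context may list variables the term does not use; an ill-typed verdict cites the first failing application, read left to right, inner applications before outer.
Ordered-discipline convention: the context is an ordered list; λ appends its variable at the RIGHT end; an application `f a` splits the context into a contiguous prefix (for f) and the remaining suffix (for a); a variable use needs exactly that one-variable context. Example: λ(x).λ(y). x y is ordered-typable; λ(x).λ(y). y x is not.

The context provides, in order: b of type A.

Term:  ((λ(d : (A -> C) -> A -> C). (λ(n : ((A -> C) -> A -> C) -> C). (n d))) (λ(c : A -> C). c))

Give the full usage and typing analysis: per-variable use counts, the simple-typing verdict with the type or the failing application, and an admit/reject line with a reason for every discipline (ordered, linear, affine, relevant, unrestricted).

variable uses: b: 0×; d (λ-bound): 1×; n (λ-bound): 1×; c (λ-bound): 1×
use order (left to right): n, d, c
typing: the term checks, with type (((A -> C) -> A -> C) -> C) -> C
ordered ✗ (unused: b — weakening required)
linear ✗ (unused: b — weakening required)
affine ✓ (no duplicate uses among b, d, n, c)
relevant ✗ (unused: b — weakening required)
unrestricted ✓ (type-checks ((((A -> C) -> A -> C) -> C) -> C) and nothing is barred)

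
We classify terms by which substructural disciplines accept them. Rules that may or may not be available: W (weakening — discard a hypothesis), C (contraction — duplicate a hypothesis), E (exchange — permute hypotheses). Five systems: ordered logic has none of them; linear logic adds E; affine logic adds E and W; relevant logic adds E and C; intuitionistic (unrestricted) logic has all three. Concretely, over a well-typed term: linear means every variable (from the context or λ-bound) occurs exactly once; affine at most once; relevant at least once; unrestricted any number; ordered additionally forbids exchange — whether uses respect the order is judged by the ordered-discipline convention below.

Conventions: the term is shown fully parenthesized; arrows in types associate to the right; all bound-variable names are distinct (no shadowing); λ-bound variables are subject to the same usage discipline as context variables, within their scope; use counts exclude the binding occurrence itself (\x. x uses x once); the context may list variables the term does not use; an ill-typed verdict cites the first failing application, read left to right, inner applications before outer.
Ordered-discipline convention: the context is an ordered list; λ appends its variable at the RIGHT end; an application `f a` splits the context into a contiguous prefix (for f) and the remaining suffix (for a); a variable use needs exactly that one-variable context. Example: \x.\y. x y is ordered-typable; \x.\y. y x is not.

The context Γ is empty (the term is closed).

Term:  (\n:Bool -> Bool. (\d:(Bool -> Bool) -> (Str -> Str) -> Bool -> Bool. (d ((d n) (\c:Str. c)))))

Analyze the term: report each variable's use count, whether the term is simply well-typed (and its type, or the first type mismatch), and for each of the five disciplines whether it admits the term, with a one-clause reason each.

variable uses: n (λ-bound): 1×; d (λ-bound): 2×; c (λ-bound): 1×
use order (left to right): d, d, n, c
typing: well-typed at (Bool -> Bool) -> ((Bool -> Bool) -> (Str -> Str) -> Bool -> Bool) -> (Str -> Str) -> Bool -> Bool
ordered: ✗, uses contraction: d ×2
linear: ✗, uses contraction: d ×2
affine: ✗, uses contraction: d ×2
relevant: ✓, n, d, c: all used, weakening unneeded
unrestricted: ✓, simply typable at (Bool -> Bool) -> ((Bool -> Bool) -> (Str -> Str) -> Bool -> Bool) -> (Str -> Str) -> Bool -> Bool; W, C, E all held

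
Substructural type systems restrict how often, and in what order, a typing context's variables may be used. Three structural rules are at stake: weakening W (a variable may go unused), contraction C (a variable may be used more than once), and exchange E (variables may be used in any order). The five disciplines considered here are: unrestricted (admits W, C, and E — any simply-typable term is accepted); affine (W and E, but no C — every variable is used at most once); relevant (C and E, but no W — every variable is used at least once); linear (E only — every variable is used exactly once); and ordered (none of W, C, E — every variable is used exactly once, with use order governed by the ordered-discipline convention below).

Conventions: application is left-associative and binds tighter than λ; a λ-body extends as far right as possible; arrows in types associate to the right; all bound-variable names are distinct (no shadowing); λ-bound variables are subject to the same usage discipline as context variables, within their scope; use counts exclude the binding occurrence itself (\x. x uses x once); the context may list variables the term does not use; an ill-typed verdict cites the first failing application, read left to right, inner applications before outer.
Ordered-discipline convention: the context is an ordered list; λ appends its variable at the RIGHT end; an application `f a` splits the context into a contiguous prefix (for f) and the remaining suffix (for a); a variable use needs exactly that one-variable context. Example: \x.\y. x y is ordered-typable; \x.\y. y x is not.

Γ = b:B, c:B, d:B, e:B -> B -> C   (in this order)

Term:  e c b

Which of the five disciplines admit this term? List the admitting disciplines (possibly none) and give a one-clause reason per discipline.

accepted by: affine, unrestricted
variable uses: b: 1×, c: 1×, d: 0×, e: 1×
uses in reading order: e, c, b
typing: ✓ — C
ordered: ✗ — unused: d — weakening required
linear: ✗ — unused: d — weakening required
affine: ✓ — at most one use each (b, c, d, e)
relevant: ✗ — unused: d — weakening required
unrestricted: ✓ — well-typed at C; no restrictions here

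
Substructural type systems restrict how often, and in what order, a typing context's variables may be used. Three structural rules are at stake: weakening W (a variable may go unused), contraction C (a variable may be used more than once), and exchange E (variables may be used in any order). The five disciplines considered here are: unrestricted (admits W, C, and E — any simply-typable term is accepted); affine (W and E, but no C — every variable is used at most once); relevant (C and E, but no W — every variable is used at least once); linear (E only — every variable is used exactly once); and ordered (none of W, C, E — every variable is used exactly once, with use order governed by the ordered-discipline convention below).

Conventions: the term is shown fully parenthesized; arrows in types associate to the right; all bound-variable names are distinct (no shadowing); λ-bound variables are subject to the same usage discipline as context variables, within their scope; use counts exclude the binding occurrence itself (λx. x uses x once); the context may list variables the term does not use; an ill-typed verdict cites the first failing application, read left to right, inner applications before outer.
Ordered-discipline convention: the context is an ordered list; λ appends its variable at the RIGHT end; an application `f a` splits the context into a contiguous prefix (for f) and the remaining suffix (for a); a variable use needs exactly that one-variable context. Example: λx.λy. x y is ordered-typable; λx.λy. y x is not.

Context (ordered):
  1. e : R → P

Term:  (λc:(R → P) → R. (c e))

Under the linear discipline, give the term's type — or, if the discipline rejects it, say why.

term : ((R → P) → R) → R
usage: e: 1, c [bound]: 1
order of uses: c, e
typing: well-typed at ((R → P) → R) → R
per-discipline verdicts: ordered ✗ · linear ✓ · affine ✓ · relevant ✓ · unrestricted ✓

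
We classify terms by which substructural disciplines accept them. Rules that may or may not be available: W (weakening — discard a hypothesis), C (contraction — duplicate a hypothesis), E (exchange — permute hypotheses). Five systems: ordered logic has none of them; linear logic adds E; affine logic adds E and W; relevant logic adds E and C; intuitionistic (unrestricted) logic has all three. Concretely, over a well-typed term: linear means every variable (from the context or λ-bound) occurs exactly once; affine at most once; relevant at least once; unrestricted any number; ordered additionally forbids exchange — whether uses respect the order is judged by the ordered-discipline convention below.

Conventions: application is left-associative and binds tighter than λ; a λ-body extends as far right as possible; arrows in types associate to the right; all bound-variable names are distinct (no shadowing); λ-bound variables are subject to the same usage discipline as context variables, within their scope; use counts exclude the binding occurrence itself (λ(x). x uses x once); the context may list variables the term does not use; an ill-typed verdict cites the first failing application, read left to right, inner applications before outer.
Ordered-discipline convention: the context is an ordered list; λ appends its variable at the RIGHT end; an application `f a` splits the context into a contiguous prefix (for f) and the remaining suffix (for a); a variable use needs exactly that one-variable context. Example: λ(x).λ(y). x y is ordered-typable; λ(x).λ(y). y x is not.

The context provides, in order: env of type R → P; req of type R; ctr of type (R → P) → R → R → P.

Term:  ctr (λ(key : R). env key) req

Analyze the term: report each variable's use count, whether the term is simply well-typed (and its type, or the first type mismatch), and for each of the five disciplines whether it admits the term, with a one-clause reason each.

variable uses: env: 1, req: 1, ctr: 1, key (λ-bound): 1
uses in reading order: ctr, env, key, req
typing: well-typed at R → P
ordered: ✗, no contiguous prefix/suffix split fits ctr, env, key, req
linear: ✓, single use per variable (env, req, ctr, key)
affine: ✓, none of env, req, ctr, key used more than once
relevant: ✓, every one of env, req, ctr, key appears
unrestricted: ✓, type-checks (R → P) and nothing is barred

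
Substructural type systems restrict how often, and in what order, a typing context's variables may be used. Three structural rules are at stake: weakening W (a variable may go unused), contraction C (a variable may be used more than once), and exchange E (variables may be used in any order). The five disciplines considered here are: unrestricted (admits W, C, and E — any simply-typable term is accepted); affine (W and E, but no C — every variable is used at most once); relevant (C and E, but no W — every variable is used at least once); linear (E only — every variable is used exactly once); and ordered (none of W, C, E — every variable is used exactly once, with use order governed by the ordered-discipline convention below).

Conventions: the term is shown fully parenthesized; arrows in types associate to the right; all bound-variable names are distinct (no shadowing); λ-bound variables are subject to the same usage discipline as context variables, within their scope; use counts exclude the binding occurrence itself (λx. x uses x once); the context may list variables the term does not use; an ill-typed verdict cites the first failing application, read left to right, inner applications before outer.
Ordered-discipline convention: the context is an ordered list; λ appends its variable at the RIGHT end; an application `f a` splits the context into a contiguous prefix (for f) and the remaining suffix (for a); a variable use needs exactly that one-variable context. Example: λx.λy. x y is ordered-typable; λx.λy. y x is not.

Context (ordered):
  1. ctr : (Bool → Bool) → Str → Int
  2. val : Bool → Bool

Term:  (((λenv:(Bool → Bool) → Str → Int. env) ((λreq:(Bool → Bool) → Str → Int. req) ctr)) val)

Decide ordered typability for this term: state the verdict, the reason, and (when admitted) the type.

yes — ctr, val, env, req: once each, no exchange needed; term : Str → Int
usage: ctr ×1; val ×1; env (bound) ×1; req (bound) ×1
order of uses: env, req, ctr, val
typing: ✓ — Str → Int
summary: ordered ✓; linear ✓; affine ✓; relevant ✓; unrestricted ✓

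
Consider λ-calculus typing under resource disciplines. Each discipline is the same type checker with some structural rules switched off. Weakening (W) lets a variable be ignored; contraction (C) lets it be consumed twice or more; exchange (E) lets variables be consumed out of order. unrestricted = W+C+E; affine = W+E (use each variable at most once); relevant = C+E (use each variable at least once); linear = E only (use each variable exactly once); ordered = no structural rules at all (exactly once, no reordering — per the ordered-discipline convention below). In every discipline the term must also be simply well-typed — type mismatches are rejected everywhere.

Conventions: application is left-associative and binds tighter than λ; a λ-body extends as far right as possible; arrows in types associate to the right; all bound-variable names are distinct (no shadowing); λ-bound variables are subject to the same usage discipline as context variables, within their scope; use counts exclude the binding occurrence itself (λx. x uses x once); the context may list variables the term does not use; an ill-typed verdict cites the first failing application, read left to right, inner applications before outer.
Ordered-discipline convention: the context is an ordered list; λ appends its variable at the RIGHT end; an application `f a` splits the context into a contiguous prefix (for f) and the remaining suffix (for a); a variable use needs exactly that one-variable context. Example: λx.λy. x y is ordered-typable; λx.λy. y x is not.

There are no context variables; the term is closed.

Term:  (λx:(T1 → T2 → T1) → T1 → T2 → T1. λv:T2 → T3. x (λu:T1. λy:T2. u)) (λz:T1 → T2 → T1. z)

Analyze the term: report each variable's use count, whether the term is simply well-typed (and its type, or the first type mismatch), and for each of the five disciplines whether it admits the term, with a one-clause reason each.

use counts: x [bound]: 1×, v [bound]: 0×, u [bound]: 1×, y [bound]: 0×, z [bound]: 1×
uses in reading order: x, u, z
typing: the term checks, with type (T2 → T3) → T1 → T2 → T1
ordered: ✗ — v, y left unused
linear: ✗ — v, y left unused
affine: ✓ — at most one use each (x, v, u, y, z)
relevant: ✗ — v, y left unused
unrestricted: ✓ — well-typed at (T2 → T3) → T1 → T2 → T1; no restrictions here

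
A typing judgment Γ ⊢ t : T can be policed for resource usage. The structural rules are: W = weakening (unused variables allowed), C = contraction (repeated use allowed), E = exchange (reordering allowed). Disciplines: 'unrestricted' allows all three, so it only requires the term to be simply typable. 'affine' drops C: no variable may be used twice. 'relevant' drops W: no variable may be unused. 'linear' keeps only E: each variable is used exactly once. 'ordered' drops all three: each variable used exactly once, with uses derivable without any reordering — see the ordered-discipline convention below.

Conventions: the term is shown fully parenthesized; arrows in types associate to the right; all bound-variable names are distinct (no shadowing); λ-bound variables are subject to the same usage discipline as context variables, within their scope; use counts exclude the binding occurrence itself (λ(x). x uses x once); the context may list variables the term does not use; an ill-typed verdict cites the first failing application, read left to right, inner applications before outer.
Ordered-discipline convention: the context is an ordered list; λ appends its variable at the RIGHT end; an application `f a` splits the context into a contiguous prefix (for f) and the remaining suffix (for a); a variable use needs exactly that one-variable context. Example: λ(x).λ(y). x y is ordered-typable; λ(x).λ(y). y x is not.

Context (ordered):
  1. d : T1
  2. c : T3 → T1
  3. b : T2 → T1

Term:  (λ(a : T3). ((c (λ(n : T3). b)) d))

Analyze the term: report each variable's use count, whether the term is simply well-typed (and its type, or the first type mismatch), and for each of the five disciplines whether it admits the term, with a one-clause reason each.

counts: d: 1×; c: 1×; b: 1×; a (λ-bound): 0×; n (λ-bound): 0×
uses in reading order: c, b, d
typing: ill-typed: argument of type T3 → T2 → T1 where T3 is required
ordered: ✗ — not simply typable
linear: ✗ — fails simple typing
affine: ✗ — a type mismatch blocks all five
relevant: ✗ — the type mismatch rejects it
unrestricted: ✗ — not simply typable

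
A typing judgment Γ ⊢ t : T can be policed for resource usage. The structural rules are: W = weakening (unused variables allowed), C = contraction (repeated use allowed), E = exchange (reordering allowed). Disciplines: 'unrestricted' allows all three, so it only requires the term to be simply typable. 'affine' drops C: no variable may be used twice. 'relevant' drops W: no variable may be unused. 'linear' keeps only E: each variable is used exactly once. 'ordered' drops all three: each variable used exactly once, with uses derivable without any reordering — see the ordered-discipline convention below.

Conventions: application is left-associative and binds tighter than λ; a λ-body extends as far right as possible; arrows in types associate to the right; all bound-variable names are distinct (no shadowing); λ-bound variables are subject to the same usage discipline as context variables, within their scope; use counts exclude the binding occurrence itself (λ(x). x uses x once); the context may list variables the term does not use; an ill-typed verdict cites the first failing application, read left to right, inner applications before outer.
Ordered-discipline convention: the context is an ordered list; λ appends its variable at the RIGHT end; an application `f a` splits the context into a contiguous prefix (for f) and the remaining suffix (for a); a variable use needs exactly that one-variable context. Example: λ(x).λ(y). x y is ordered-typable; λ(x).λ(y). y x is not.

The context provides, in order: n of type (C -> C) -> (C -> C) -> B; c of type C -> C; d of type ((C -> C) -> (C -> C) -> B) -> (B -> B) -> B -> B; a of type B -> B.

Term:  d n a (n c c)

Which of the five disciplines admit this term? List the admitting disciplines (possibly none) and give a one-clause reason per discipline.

admitted by: relevant, unrestricted
usage: n: 2, c: 2, d: 1, a: 1
left-to-right use order: d, n, a, n, c, c
typing: ✓ — B
ordered: ✗, repeated use of n ×2, c ×2
linear: ✗, repeated use of n ×2, c ×2
affine: ✗, repeated use of n ×2, c ×2
relevant: ✓, n, c, d, a: all used, weakening unneeded
unrestricted: ✓, type-checks (B) and nothing is barred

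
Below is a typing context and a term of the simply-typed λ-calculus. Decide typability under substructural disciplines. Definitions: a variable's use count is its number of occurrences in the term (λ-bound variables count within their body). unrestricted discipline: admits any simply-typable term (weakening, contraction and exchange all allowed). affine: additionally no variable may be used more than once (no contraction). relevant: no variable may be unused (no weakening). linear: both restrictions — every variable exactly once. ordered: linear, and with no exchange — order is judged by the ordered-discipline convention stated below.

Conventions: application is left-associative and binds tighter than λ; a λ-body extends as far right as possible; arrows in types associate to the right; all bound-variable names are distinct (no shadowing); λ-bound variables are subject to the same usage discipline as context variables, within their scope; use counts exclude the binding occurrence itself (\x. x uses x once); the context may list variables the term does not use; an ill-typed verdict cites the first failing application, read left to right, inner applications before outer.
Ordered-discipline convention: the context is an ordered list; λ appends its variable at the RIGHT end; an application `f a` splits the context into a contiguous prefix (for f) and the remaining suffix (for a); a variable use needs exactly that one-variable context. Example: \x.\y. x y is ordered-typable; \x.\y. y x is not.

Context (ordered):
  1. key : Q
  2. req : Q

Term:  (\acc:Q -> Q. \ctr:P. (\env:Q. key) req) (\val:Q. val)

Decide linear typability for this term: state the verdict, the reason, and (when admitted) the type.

no — needs weakening: acc, ctr, env unused
variable uses: key: 1, req: 1, acc (λ-bound): 0, ctr (λ-bound): 0, env (λ-bound): 0, val (λ-bound): 1
uses in reading order: key, req, val
typing: well-typed — term : P -> Q
per-discipline verdicts: ordered ✗ | linear ✗ | affine ✓ | relevant ✗ | unrestricted ✓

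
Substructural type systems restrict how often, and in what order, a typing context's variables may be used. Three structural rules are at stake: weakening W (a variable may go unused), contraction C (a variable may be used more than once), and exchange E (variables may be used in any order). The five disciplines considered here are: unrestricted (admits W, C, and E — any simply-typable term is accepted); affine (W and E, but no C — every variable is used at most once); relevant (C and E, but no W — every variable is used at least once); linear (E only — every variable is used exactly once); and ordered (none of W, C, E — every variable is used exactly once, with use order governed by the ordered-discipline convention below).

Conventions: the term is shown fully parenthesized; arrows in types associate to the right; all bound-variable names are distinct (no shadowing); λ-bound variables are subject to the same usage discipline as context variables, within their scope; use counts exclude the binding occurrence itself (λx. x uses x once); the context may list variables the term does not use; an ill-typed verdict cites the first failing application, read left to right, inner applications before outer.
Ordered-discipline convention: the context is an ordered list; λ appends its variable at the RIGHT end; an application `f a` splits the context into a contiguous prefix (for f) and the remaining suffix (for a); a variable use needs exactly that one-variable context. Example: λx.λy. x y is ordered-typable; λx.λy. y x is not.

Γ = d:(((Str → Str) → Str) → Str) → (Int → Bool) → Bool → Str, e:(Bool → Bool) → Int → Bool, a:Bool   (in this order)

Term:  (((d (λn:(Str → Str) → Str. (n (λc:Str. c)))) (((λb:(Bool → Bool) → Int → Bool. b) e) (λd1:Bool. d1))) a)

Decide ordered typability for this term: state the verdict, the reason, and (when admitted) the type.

yes — d, e, a, n, c, b, d1: once each, no exchange needed; term : Str
usage: d: 1×; e: 1×; a: 1×; n [bound]: 1×; c [bound]: 1×; b [bound]: 1×; d1 [bound]: 1×
use order (left to right): d, n, c, b, e, d1, a
typing: well-typed — term : Str
per-discipline verdicts: ordered ✓ | linear ✓ | affine ✓ | relevant ✓ | unrestricted ✓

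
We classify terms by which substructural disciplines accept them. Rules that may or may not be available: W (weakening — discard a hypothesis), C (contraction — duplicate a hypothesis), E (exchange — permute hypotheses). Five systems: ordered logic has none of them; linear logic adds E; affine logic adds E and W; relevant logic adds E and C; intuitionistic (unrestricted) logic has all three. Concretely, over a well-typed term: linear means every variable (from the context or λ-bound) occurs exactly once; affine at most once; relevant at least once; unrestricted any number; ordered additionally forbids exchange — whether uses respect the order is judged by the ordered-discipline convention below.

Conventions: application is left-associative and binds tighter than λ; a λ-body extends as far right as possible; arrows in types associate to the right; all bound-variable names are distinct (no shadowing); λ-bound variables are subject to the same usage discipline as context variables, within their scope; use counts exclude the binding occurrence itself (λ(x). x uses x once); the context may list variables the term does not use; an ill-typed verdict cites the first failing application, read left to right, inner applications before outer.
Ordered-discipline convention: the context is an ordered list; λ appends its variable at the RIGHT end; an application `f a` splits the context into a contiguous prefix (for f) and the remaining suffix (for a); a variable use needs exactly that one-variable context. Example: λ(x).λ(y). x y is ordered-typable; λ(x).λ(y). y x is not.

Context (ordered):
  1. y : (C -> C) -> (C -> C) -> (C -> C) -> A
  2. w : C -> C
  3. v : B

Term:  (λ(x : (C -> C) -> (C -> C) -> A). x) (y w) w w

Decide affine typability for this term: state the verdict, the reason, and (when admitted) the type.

no — w ×3 used more than once (contraction)
variable uses: y: 1, w: 3, v: 0, x [bound]: 1
order of uses: x, y, w, w, w
typing: ✓ — A
all disciplines: ordered ✗ | linear ✗ | affine ✗ | relevant ✗ | unrestricted ✓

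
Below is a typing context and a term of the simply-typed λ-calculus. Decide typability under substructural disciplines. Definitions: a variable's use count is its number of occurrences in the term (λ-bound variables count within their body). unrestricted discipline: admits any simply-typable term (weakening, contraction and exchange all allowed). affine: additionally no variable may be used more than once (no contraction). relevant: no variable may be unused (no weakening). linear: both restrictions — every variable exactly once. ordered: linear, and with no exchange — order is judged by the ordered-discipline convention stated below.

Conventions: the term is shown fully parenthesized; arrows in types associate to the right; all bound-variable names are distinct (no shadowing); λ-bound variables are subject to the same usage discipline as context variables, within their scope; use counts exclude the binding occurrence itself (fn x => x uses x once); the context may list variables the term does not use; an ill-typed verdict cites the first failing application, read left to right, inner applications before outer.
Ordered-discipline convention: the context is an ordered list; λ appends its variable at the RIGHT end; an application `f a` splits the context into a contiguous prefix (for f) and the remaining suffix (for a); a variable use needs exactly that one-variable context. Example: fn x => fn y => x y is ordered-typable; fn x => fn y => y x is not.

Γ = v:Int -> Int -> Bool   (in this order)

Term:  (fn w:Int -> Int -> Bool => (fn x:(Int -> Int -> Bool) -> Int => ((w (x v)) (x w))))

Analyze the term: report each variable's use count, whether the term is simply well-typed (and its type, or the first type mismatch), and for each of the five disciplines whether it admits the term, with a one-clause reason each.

use counts: v=1, w (bound)=2, x (bound)=2
uses in reading order: w, x, v, x, w
typing: the term checks, with type (Int -> Int -> Bool) -> ((Int -> Int -> Bool) -> Int) -> Bool
ordered: ✗ — w ×2, x ×2 used more than once (contraction)
linear: ✗ — w ×2, x ×2 used more than once (contraction)
affine: ✗ — w ×2, x ×2 used more than once (contraction)
relevant: ✓ — v, w, x: all used, weakening unneeded
unrestricted: ✓ — typability at (Int -> Int -> Bool) -> ((Int -> Int -> Bool) -> Int) -> Bool is all that's needed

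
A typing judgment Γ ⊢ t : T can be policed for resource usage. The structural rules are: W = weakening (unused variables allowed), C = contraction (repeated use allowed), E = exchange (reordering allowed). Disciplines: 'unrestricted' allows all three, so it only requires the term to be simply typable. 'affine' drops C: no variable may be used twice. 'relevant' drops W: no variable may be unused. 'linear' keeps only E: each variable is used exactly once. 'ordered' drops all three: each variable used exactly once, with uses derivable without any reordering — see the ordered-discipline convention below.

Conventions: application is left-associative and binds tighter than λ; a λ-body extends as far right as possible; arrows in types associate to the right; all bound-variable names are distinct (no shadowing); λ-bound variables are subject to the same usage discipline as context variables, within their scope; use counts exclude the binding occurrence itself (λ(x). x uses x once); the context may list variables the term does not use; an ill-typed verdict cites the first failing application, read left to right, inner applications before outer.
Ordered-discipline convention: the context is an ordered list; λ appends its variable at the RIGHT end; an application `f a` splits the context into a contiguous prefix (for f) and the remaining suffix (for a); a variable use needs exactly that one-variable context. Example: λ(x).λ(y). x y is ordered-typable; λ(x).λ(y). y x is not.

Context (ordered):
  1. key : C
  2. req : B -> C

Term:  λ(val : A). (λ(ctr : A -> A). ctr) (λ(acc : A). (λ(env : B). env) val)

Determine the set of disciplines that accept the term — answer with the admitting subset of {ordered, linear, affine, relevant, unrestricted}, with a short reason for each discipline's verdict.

accepted by: none
counts: key ×0, req ×0, val (bound) ×1, ctr (bound) ×1, acc (bound) ×0, env (bound) ×1
left-to-right use order: ctr, env, val
typing: ill-typed: argument of type A where B is required
ordered ✗ (the type mismatch rejects it)
linear ✗ (not simply typable)
affine ✗ (fails simple typing)
relevant ✗ (a type mismatch blocks all five)
unrestricted ✗ (the type mismatch rejects it)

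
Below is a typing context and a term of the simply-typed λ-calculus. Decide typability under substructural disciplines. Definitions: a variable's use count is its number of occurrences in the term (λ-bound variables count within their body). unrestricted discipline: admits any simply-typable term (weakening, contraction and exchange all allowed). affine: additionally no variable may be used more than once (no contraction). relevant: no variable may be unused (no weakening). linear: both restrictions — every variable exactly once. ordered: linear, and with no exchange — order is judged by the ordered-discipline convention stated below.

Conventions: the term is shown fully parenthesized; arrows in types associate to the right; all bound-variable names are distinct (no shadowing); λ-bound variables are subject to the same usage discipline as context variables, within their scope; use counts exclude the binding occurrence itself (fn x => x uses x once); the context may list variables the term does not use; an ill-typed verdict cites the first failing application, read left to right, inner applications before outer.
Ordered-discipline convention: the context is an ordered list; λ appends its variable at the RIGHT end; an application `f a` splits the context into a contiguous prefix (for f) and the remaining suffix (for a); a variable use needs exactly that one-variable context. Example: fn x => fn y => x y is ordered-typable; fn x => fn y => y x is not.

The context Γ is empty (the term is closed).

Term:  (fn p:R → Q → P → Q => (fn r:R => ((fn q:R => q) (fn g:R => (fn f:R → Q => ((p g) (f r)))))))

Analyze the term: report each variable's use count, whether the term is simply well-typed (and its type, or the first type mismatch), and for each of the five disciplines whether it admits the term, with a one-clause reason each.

variable uses: p (λ-bound): 1; r (λ-bound): 1; q (λ-bound): 1; g (λ-bound): 1; f (λ-bound): 1
left-to-right use order: q, p, g, f, r
typing: ill-typed: an argument R → (R → Q) → P → Q mismatches the expected R
ordered: ✗ — not simply typable
linear: ✗ — fails simple typing
affine: ✗ — a type mismatch blocks all five
relevant: ✗ — the type mismatch rejects it
unrestricted: ✗ — not simply typable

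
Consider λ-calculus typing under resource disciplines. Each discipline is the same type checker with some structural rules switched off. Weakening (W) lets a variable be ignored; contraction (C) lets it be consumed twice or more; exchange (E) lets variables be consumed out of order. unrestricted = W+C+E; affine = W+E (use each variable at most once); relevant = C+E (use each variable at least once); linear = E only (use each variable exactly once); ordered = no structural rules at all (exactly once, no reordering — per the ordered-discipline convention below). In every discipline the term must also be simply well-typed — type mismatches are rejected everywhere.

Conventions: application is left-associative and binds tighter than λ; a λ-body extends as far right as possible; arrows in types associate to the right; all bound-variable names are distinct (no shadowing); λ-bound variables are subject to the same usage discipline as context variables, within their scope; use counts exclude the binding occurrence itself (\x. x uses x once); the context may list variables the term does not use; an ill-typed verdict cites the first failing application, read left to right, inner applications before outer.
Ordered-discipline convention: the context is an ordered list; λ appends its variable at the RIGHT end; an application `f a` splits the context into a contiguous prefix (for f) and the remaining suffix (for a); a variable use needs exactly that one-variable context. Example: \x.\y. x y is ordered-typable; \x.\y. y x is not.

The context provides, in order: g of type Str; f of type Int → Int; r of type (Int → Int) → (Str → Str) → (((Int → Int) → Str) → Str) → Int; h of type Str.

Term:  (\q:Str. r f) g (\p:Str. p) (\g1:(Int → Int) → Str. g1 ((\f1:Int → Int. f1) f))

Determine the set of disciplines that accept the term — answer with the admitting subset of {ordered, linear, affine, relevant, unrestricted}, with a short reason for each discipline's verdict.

admitting disciplines: unrestricted
counts: g=1, f=2, r=1, h=0, q (λ-bound)=0, p (λ-bound)=1, g1 (λ-bound)=1, f1 (λ-bound)=1
left-to-right use order: r, f, g, p, g1, f1, f
typing: the term checks, with type Int
ordered: ✗ — needs contraction — f ×2; needs weakening: h, q unused
linear: ✗ — needs contraction — f ×2; needs weakening: h, q unused
affine: ✗ — needs contraction — f ×2
relevant: ✗ — needs weakening: h, q unused
unrestricted: ✓ — typability at Int is all that's needed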